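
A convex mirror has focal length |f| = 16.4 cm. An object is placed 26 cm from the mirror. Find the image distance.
f = −16.4 cm (convex); 1/di = 1/f − 1/do → di = -10.06 cm (virtual image, behind mirror)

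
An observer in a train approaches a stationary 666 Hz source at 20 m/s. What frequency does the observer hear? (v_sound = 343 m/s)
f_obs = f·(v + v_o)/v = 704.8 Hz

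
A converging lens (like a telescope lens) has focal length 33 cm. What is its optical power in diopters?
P = 1/f = 3.03 D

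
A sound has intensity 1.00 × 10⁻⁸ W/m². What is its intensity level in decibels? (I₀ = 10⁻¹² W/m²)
β = 10·log₁₀(I/I₀) = 40 dB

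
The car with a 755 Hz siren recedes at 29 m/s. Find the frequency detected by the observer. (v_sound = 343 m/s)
f_obs = f·v/(v + v_s) = 696.1 Hz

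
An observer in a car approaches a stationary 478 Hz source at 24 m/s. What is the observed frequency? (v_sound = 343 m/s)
f_obs = f·(v + v_o)/v = 511.4 Hz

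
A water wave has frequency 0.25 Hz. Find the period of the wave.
T = 1/f = 4 s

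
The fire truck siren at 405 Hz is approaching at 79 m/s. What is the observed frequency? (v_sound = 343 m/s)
f_obs = f·v/(v − v_s) = 526.2 Hz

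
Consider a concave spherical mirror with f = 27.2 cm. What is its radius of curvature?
R = 2|f| = 54.4 cm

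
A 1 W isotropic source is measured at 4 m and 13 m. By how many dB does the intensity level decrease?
Δβ = 20·log₁₀(r₂/r₁) = 10.24 dB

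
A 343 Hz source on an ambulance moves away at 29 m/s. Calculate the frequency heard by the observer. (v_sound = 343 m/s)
f_obs = f·v/(v + v_s) = 316.3 Hz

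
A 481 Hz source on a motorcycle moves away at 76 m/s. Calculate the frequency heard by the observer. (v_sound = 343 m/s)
f_obs = f·v/(v + v_s) = 393.8 Hz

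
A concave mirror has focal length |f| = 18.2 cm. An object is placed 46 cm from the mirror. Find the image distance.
f = +18.2 cm (concave); 1/di = 1/f − 1/do → di = 30.12 cm (real image, in front of mirror)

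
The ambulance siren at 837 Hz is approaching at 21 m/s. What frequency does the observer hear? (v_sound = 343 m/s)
f_obs = f·v/(v − v_s) = 891.6 Hz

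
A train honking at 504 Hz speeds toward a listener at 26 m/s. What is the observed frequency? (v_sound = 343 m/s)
f_obs = f·v/(v − v_s) = 545.3 Hz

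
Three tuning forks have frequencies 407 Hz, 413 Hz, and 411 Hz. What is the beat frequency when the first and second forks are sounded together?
6 Hz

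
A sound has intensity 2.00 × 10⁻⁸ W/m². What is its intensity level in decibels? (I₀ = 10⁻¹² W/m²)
β = 10·log₁₀(I/I₀) = 43.01 dB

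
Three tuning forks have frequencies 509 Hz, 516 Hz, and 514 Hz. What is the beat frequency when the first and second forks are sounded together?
7 Hz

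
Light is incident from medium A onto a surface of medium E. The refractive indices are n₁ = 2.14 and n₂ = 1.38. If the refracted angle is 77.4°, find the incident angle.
sin θ₁ = (n₂/n₁)·sin θ₂ → θ₁ = 39°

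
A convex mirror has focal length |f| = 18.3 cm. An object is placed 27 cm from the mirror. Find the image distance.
f = −18.3 cm (convex); 1/di = 1/f − 1/do → di = -10.91 cm (virtual image, behind mirror)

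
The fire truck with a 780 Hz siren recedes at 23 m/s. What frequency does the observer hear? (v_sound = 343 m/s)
f_obs = f·v/(v + v_s) = 731 Hz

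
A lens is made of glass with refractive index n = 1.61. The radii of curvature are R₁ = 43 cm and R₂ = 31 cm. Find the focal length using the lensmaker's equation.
1/f = (n − 1)(1/R₁ − 1/R₂) → f = -182.1 cm (diverging lens)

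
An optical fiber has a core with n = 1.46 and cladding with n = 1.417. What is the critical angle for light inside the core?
θc = arcsin(n_cladding/n_core) = 76.06°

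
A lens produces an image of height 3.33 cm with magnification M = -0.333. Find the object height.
ho = |hi|/|M| = 10 cm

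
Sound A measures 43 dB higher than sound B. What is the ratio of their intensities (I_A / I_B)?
I_A/I_B = 10^(Δβ/10) = 19950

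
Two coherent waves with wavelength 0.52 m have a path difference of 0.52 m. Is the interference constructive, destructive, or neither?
constructive — path difference = 1λ, a whole number of wavelengths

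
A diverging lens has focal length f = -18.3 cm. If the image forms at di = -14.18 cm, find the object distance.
1/do = 1/f − 1/di → do = 62.98 cm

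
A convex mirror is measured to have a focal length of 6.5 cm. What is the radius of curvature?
R = 2|f| = 13 cm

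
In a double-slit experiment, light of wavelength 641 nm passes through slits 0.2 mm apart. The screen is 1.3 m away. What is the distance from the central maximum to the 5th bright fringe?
y = mλL/d = 20.83 mm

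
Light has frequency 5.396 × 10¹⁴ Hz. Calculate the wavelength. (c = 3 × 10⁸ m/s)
λ = c/f = 556 nm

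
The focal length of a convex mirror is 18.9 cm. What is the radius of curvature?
R = 2|f| = 37.8 cm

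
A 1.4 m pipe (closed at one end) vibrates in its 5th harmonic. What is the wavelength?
λₙ = 4L/n = 1.12 m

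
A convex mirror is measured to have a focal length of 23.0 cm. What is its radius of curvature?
R = 2|f| = 46 cm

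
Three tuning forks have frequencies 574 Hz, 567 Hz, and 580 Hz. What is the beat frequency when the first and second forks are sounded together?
7 Hz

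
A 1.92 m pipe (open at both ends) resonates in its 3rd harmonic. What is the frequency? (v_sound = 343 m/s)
fₙ = nv/(2L) = 268 Hz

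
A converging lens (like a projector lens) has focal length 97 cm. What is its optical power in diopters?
P = 1/f = 1.031 D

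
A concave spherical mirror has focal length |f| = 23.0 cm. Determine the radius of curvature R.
R = 2|f| = 46 cm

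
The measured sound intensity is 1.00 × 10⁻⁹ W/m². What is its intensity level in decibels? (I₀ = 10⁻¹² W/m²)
β = 10·log₁₀(I/I₀) = 30 dB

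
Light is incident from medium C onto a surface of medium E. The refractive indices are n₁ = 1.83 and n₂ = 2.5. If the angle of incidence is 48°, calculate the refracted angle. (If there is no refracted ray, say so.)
sin θ₂ = (n₁/n₂)·sin θ₁ = 0.544 → θ₂ = 32.96°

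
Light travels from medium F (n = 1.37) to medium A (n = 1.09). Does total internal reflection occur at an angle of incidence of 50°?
θc = arcsin(n₂/n₁) = 52.71°; 50° < θc, so no — the ray refracts.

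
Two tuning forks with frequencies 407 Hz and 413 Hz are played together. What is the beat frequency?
6 Hz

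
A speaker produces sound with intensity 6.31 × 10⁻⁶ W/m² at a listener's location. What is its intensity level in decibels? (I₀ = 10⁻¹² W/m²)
β = 10·log₁₀(I/I₀) = 68 dB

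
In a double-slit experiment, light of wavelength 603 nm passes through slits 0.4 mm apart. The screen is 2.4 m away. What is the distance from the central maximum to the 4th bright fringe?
y = mλL/d = 14.47 mm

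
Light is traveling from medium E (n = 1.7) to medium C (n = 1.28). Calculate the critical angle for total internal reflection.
θc = arcsin(n₂/n₁) = 48.85°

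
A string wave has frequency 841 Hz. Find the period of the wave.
T = 1/f = 0.001189 s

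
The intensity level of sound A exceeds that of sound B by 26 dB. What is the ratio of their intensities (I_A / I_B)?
I_A/I_B = 10^(Δβ/10) = 398.1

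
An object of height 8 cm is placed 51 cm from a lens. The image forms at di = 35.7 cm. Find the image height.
hi = (-di/do) × ho = -5.6 cm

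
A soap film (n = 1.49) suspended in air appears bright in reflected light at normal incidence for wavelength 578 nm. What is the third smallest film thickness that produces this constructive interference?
2nt = (m − ½)λ with m = 3 → t = (m − ½)λ/(2n) = 484.9 nm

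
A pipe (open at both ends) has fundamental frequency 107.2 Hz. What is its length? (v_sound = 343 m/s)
L = v/(2f₁) = 1.6 m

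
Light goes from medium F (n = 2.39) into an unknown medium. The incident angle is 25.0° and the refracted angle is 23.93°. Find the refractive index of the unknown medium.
n₂ = n₁·sin θ₁ / sin θ₂ = 2.49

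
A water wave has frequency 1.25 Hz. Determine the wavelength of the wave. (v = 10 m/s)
λ = v/f = 8 m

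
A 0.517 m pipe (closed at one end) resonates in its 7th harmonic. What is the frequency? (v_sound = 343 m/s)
fₙ = nv/(4L) = 1161 Hz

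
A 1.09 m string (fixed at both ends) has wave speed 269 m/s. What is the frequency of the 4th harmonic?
fₙ = nv/(2L) = 493.6 Hz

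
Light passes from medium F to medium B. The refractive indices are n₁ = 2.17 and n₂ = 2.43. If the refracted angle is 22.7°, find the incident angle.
sin θ₁ = (n₂/n₁)·sin θ₂ → θ₁ = 25.6°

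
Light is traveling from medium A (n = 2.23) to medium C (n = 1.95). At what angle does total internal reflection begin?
θc = arcsin(n₂/n₁) = 60.98°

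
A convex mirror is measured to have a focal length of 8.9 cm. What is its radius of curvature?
R = 2|f| = 17.8 cm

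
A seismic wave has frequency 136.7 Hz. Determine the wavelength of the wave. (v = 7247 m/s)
λ = v/f = 53.01 m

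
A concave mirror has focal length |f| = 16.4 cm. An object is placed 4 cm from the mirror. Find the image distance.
f = +16.4 cm (concave); 1/di = 1/f − 1/do → di = -5.29 cm (virtual image, behind mirror)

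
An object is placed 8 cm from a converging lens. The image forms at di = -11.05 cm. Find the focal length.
1/f = 1/do + 1/di → f = 28.98 cm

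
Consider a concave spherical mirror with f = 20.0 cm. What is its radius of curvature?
R = 2|f| = 40 cm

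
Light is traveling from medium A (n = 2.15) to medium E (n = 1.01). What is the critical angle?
θc = arcsin(n₂/n₁) = 28.02°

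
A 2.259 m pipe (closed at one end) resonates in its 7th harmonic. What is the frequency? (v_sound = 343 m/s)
fₙ = nv/(4L) = 265.7 Hz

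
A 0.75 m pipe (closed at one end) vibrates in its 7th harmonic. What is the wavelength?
λₙ = 4L/n = 0.4286 m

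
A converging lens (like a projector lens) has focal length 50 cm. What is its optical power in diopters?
P = 1/f = 2 D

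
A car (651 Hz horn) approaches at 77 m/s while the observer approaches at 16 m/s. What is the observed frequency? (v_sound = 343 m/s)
f_obs = f·(v + v_o)/(v − v_s) = 878.6 Hz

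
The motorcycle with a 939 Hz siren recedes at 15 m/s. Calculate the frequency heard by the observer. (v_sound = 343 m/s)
f_obs = f·v/(v + v_s) = 899.7 Hz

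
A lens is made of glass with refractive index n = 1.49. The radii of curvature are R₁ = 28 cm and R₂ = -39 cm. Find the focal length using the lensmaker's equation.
1/f = (n − 1)(1/R₁ − 1/R₂) → f = 33.26 cm (converging lens)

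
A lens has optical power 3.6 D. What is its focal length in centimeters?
f = 1/P = 27.78 cm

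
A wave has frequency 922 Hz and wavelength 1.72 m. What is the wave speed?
v = fλ = 1586 m/s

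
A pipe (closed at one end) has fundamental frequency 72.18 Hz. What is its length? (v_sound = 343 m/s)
L = v/(4f₁) = 1.188 m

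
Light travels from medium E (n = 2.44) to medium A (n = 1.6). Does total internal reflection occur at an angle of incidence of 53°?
θc = arcsin(n₂/n₁) = 40.98°; 53° > θc, so yes — total internal reflection.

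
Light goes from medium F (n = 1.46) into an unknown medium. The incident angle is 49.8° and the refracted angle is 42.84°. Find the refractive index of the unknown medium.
n₂ = n₁·sin θ₁ / sin θ₂ = 1.64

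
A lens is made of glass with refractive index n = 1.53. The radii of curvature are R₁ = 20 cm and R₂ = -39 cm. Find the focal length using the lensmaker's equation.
1/f = (n − 1)(1/R₁ − 1/R₂) → f = 24.94 cm (converging lens)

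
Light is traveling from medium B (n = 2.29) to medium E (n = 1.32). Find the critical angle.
θc = arcsin(n₂/n₁) = 35.2°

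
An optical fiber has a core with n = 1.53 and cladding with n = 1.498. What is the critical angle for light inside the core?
θc = arcsin(n_cladding/n_core) = 78.26°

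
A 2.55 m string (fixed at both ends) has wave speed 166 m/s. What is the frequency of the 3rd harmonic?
fₙ = nv/(2L) = 97.65 Hz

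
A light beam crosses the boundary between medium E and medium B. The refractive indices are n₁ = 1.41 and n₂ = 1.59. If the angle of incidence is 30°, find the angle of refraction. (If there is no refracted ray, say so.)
sin θ₂ = (n₁/n₂)·sin θ₁ = 0.4434 → θ₂ = 26.32°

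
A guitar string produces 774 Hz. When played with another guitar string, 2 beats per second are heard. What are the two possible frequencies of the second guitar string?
f₂ = 774 ± 2 Hz → 776 Hz or 772 Hz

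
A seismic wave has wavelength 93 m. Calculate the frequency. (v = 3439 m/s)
f = v/λ = 36.98 Hz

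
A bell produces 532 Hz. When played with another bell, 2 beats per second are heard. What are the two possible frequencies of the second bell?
f₂ = 532 ± 2 Hz → 534 Hz or 530 Hz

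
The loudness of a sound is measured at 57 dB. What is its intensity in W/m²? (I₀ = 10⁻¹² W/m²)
I = I₀·10^(β/10) = 5.01 × 10⁻⁷ W/m²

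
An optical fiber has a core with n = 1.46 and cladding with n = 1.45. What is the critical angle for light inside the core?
θc = arcsin(n_cladding/n_core) = 83.29°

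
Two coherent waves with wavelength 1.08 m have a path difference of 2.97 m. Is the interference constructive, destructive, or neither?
neither (partial) — path difference = 2.75λ, neither a whole number of wavelengths nor an odd multiple of λ/2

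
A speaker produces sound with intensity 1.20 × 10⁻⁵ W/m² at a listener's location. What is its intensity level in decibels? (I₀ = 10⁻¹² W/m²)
β = 10·log₁₀(I/I₀) = 70.79 dB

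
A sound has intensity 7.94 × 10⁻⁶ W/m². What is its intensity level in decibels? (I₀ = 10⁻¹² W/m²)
β = 10·log₁₀(I/I₀) = 69 dB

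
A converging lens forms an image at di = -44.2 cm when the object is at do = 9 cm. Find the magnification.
M = −di/do = 4.911 (upright image)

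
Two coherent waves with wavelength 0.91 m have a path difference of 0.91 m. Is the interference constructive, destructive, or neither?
constructive — path difference = 1λ, a whole number of wavelengths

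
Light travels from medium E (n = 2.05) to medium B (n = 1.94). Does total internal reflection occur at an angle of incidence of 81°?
θc = arcsin(n₂/n₁) = 71.15°; 81° > θc, so yes — total internal reflection.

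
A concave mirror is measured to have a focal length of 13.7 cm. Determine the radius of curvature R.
R = 2|f| = 27.4 cm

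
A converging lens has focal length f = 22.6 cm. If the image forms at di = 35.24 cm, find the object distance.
1/do = 1/f − 1/di → do = 63.01 cm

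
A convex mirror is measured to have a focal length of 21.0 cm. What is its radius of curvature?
R = 2|f| = 42 cm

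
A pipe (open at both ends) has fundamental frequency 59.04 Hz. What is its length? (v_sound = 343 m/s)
L = v/(2f₁) = 2.905 m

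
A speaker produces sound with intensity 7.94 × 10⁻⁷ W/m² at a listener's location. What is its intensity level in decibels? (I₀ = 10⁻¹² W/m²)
β = 10·log₁₀(I/I₀) = 59 dB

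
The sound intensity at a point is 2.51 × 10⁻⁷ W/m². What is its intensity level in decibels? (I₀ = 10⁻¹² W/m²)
β = 10·log₁₀(I/I₀) = 54 dB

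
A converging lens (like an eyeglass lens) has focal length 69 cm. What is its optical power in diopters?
P = 1/f = 1.449 D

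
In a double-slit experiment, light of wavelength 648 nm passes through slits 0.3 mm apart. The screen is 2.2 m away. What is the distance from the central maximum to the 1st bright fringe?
y = mλL/d = 4.752 mm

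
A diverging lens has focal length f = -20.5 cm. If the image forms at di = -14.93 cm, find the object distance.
1/do = 1/f − 1/di → do = 54.95 cm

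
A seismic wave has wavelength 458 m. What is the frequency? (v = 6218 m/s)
f = v/λ = 13.58 Hz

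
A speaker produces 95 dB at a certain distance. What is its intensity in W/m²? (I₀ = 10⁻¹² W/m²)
I = I₀·10^(β/10) = 3.16 × 10⁻³ W/m²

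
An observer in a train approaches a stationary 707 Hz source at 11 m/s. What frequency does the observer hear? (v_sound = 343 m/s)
f_obs = f·(v + v_o)/v = 729.7 Hz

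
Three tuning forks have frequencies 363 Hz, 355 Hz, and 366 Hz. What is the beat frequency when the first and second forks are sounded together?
8 Hz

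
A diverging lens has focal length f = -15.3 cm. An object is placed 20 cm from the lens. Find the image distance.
1/di = 1/f − 1/do → di = -8.669 cm (virtual image)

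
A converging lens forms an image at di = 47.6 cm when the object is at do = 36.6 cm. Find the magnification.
M = −di/do = -1.301 (inverted image)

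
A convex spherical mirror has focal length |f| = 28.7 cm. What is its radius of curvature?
R = 2|f| = 57.4 cm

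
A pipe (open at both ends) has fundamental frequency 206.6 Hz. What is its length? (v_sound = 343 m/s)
L = v/(2f₁) = 0.8301 m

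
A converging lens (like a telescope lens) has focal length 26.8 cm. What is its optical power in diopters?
P = 1/f = 3.731 D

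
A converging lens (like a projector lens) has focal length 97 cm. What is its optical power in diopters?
P = 1/f = 1.031 D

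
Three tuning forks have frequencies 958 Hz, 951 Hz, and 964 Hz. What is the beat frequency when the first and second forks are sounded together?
7 Hz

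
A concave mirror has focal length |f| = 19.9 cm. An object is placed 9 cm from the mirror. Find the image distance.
f = +19.9 cm (concave); 1/di = 1/f − 1/do → di = -16.43 cm (virtual image, behind mirror)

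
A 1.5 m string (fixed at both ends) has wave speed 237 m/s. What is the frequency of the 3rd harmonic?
fₙ = nv/(2L) = 237 Hz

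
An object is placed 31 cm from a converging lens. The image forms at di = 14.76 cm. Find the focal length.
1/f = 1/do + 1/di → f = 9.999 cm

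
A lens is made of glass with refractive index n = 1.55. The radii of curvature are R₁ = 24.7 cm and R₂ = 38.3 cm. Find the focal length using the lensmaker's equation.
1/f = (n − 1)(1/R₁ − 1/R₂) → f = 126.5 cm (converging lens)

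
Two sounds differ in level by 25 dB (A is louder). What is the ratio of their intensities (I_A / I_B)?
I_A/I_B = 10^(Δβ/10) = 316.2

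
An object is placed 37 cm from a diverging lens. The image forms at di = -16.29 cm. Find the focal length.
1/f = 1/do + 1/di → f = -29.1 cm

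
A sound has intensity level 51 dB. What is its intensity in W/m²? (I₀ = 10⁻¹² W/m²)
I = I₀·10^(β/10) = 1.26 × 10⁻⁷ W/m²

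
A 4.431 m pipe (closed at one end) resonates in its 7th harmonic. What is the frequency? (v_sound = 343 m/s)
fₙ = nv/(4L) = 135.5 Hz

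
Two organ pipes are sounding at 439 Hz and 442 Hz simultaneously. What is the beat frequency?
3 Hz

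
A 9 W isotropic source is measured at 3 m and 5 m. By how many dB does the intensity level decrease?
Δβ = 20·log₁₀(r₂/r₁) = 4.437 dB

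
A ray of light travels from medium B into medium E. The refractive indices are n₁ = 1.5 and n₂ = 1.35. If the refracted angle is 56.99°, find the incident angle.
sin θ₁ = (n₂/n₁)·sin θ₂ → θ₁ = 49°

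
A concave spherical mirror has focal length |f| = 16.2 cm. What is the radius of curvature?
R = 2|f| = 32.4 cm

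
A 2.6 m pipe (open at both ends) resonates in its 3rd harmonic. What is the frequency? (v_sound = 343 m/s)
fₙ = nv/(2L) = 197.9 Hz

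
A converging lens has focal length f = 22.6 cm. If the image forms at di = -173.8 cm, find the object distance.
1/do = 1/f − 1/di → do = 20 cm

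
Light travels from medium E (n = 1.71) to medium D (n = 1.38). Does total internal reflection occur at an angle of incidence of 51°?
θc = arcsin(n₂/n₁) = 53.81°; 51° < θc, so no — the ray refracts.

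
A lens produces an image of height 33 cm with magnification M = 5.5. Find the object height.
ho = |hi|/|M| = 6 cm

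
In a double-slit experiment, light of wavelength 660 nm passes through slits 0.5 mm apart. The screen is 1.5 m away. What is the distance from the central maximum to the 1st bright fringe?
y = mλL/d = 1.98 mm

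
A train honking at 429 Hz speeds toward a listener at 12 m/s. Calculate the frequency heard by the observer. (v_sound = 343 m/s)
f_obs = f·v/(v − v_s) = 444.6 Hz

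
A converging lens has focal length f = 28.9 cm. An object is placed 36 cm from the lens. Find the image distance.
1/di = 1/f − 1/do → di = 146.5 cm (real image)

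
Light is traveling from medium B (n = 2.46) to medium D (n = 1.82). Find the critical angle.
θc = arcsin(n₂/n₁) = 47.72°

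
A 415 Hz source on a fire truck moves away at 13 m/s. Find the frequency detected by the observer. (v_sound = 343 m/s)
f_obs = f·v/(v + v_s) = 399.8 Hz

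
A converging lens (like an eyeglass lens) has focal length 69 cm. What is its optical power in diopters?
P = 1/f = 1.449 D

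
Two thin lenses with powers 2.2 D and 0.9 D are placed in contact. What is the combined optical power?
P_total = P₁ + P₂ = 3.1 D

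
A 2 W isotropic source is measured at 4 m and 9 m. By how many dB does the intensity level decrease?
Δβ = 20·log₁₀(r₂/r₁) = 7.044 dB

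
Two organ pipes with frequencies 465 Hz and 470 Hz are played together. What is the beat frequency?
5 Hz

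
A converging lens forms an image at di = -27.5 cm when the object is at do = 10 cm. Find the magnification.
M = −di/do = 2.75 (upright image)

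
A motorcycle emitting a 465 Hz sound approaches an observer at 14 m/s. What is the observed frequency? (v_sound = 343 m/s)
f_obs = f·v/(v − v_s) = 484.8 Hz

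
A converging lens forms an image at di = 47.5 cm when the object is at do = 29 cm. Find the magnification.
M = −di/do = -1.638 (inverted image)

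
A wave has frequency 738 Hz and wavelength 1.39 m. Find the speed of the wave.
v = fλ = 1026 m/s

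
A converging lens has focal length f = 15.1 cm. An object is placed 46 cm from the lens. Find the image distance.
1/di = 1/f − 1/do → di = 22.48 cm (real image)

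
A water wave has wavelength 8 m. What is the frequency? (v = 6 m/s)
f = v/λ = 0.75 Hz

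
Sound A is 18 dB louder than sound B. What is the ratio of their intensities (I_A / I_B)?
I_A/I_B = 10^(Δβ/10) = 63.1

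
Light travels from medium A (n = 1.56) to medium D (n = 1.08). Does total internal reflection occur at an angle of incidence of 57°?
θc = arcsin(n₂/n₁) = 43.81°; 57° > θc, so yes — total internal reflection.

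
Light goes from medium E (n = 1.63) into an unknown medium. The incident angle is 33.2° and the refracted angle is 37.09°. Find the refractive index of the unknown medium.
n₂ = n₁·sin θ₁ / sin θ₂ = 1.48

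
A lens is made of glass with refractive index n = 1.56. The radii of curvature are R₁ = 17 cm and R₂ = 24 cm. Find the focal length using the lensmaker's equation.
1/f = (n − 1)(1/R₁ − 1/R₂) → f = 104.1 cm (converging lens)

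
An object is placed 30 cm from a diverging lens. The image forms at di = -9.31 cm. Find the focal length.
1/f = 1/do + 1/di → f = -13.5 cm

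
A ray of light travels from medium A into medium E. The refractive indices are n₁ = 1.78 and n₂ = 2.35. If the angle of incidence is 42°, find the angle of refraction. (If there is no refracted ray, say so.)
sin θ₂ = (n₁/n₂)·sin θ₁ = 0.5068 → θ₂ = 30.45°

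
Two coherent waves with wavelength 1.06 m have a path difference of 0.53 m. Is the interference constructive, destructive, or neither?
destructive — path difference = 0.5λ, an odd multiple of λ/2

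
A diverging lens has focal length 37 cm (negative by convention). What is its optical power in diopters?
P = 1/f = -2.703 D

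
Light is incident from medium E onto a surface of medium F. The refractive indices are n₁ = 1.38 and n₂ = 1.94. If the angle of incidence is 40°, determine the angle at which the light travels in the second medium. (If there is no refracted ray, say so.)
sin θ₂ = (n₁/n₂)·sin θ₁ = 0.4572 → θ₂ = 27.21°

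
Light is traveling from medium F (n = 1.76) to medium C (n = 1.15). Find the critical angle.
θc = arcsin(n₂/n₁) = 40.8°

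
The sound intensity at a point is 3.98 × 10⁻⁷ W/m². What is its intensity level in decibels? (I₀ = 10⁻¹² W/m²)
β = 10·log₁₀(I/I₀) = 56 dB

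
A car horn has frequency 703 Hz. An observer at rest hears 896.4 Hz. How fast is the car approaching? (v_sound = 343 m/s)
v_s = v·(1 − f/f_obs) = 74 m/s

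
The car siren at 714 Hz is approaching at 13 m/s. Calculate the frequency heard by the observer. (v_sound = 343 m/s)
f_obs = f·v/(v − v_s) = 742.1 Hz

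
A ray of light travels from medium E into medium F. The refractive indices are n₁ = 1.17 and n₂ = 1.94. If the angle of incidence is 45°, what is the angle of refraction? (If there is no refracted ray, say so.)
sin θ₂ = (n₁/n₂)·sin θ₁ = 0.4265 → θ₂ = 25.24°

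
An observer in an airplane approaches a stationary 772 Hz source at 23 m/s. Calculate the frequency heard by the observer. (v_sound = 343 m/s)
f_obs = f·(v + v_o)/v = 823.8 Hz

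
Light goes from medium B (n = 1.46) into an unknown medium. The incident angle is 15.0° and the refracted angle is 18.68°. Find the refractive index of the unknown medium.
n₂ = n₁·sin θ₁ / sin θ₂ = 1.18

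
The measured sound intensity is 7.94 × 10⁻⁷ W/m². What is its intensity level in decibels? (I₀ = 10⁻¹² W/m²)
β = 10·log₁₀(I/I₀) = 59 dB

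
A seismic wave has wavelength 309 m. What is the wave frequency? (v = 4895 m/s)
f = v/λ = 15.84 Hz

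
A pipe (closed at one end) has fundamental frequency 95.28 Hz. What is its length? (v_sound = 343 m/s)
L = v/(4f₁) = 0.9 m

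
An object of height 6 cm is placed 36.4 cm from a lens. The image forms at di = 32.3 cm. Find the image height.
hi = (-di/do) × ho = -5.324 cm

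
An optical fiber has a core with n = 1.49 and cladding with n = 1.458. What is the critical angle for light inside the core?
θc = arcsin(n_cladding/n_core) = 78.1°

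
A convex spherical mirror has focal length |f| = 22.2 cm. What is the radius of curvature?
R = 2|f| = 44.4 cm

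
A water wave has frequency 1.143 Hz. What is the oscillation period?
T = 1/f = 0.8749 s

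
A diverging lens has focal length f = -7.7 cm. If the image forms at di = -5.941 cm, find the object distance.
1/do = 1/f − 1/di → do = 26.01 cm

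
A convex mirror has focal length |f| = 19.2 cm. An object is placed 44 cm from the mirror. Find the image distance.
f = −19.2 cm (convex); 1/di = 1/f − 1/do → di = -13.37 cm (virtual image, behind mirror)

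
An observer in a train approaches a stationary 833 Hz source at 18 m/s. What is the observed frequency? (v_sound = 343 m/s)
f_obs = f·(v + v_o)/v = 876.7 Hz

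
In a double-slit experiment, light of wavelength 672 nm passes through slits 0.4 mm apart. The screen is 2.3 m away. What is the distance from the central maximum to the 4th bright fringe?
y = mλL/d = 15.46 mm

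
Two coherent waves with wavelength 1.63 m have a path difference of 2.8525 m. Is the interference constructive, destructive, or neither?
neither (partial) — path difference = 1.75λ, neither a whole number of wavelengths nor an odd multiple of λ/2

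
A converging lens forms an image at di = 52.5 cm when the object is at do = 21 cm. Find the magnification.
M = −di/do = -2.5 (inverted image)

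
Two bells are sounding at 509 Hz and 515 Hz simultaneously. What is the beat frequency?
6 Hz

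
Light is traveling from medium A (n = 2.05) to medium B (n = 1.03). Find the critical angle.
θc = arcsin(n₂/n₁) = 30.16°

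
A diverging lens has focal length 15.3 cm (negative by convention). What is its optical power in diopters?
P = 1/f = -6.536 D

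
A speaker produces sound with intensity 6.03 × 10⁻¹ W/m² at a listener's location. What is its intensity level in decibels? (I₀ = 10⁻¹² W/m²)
β = 10·log₁₀(I/I₀) = 117.8 dB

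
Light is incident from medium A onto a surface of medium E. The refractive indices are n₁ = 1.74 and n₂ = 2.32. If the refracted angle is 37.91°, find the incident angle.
sin θ₁ = (n₂/n₁)·sin θ₂ → θ₁ = 55.01°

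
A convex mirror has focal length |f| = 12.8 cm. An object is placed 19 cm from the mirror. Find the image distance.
f = −12.8 cm (convex); 1/di = 1/f − 1/do → di = -7.648 cm (virtual image, behind mirror)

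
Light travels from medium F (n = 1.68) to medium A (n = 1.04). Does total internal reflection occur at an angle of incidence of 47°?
θc = arcsin(n₂/n₁) = 38.25°; 47° > θc, so yes — total internal reflection.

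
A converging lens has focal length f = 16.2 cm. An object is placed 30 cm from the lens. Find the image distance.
1/di = 1/f − 1/do → di = 35.22 cm (real image)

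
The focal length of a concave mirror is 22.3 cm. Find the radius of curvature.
R = 2|f| = 44.6 cm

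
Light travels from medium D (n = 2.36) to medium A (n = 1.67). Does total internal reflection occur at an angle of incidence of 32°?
θc = arcsin(n₂/n₁) = 45.04°; 32° < θc, so no — the ray refracts.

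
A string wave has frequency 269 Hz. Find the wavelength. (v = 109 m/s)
λ = v/f = 0.4052 m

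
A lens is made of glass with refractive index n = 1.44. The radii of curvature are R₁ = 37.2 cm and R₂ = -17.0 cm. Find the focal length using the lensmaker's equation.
1/f = (n − 1)(1/R₁ − 1/R₂) → f = 26.52 cm (converging lens)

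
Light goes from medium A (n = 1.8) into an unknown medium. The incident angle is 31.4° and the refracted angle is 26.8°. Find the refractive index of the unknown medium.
n₂ = n₁·sin θ₁ / sin θ₂ = 2.08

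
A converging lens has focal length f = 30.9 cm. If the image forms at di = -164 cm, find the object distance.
1/do = 1/f − 1/di → do = 26 cm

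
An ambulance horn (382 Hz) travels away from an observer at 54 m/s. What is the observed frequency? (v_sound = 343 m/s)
f_obs = f·v/(v + v_s) = 330 Hz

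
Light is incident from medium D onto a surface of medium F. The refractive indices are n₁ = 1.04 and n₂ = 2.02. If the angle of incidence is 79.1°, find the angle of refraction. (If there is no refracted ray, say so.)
sin θ₂ = (n₁/n₂)·sin θ₁ = 0.5056 → θ₂ = 30.37°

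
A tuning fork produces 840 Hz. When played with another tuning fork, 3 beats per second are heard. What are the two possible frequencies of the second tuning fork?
f₂ = 840 ± 3 Hz → 843 Hz or 837 Hz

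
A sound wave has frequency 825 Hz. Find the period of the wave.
T = 1/f = 0.001212 s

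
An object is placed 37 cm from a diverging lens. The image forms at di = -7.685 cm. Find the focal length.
1/f = 1/do + 1/di → f = -9.7 cm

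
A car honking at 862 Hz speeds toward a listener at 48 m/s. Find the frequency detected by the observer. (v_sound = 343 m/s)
f_obs = f·v/(v − v_s) = 1002 Hz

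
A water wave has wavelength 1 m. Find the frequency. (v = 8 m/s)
f = v/λ = 8 Hz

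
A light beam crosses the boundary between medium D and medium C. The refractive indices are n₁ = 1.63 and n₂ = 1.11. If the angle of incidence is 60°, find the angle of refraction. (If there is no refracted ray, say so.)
sin θ₂ = (n₁/n₂)·sin θ₁ = 1.272 > 1, so there is no refracted ray — the light undergoes total internal reflection.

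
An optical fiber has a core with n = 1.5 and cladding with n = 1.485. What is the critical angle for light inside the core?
θc = arcsin(n_cladding/n_core) = 81.89°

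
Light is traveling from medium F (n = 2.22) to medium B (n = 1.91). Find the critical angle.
θc = arcsin(n₂/n₁) = 59.36°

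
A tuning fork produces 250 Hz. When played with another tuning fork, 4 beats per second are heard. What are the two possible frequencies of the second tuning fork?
f₂ = 250 ± 4 Hz → 254 Hz or 246 Hz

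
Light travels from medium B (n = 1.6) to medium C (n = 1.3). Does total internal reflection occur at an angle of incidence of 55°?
θc = arcsin(n₂/n₁) = 54.34°; 55° > θc, so yes — total internal reflection.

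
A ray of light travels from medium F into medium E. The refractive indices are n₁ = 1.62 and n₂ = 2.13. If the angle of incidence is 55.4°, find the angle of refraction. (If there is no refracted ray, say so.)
sin θ₂ = (n₁/n₂)·sin θ₁ = 0.626 → θ₂ = 38.76°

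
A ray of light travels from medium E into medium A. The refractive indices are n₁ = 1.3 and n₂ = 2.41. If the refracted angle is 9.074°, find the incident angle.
sin θ₁ = (n₂/n₁)·sin θ₂ → θ₁ = 17°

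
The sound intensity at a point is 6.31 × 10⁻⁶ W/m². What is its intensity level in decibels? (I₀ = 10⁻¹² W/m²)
β = 10·log₁₀(I/I₀) = 68 dB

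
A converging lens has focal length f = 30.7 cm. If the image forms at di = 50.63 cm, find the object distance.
1/do = 1/f − 1/di → do = 77.99 cm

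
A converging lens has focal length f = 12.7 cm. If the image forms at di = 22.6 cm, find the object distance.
1/do = 1/f − 1/di → do = 28.99 cm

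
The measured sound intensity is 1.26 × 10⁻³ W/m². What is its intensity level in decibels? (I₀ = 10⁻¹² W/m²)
β = 10·log₁₀(I/I₀) = 91 dB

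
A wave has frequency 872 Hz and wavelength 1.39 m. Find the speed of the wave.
v = fλ = 1212 m/s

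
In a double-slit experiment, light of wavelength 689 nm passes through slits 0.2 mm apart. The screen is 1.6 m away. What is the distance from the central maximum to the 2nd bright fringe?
y = mλL/d = 11.02 mm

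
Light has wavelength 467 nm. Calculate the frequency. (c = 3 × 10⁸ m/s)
f = c/λ = 6.424 × 10¹⁴ Hz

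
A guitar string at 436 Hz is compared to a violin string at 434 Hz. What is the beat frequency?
2 Hz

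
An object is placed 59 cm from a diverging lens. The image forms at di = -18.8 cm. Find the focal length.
1/f = 1/do + 1/di → f = -27.59 cm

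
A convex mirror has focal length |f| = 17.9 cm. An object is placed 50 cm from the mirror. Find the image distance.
f = −17.9 cm (convex); 1/di = 1/f − 1/do → di = -13.18 cm (virtual image, behind mirror)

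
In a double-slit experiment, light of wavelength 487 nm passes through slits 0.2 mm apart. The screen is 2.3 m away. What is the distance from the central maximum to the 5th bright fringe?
y = mλL/d = 28 mm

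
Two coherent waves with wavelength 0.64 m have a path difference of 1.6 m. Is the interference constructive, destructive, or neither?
destructive — path difference = 2.5λ, an odd multiple of λ/2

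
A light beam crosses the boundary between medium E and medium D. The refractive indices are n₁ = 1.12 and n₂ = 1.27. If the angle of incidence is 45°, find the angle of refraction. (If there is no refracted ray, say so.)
sin θ₂ = (n₁/n₂)·sin θ₁ = 0.6236 → θ₂ = 38.58°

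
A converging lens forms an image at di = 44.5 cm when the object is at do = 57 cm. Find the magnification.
M = −di/do = -0.7807 (inverted image)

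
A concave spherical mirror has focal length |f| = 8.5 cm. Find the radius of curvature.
R = 2|f| = 17 cm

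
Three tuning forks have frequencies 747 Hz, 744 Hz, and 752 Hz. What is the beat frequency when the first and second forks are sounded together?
3 Hz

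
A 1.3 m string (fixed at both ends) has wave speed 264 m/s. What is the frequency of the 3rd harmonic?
fₙ = nv/(2L) = 304.6 Hz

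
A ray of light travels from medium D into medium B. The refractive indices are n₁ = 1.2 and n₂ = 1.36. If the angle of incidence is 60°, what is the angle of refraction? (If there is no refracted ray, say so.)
sin θ₂ = (n₁/n₂)·sin θ₁ = 0.7641 → θ₂ = 49.83°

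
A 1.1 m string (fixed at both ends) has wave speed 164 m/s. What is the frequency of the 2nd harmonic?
fₙ = nv/(2L) = 149.1 Hz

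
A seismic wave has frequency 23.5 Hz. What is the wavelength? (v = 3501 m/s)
λ = v/f = 149 m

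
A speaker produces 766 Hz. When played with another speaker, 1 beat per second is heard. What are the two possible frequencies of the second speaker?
f₂ = 766 ± 1 Hz → 767 Hz or 765 Hz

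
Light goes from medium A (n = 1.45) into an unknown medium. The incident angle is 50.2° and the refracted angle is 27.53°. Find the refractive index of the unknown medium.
n₂ = n₁·sin θ₁ / sin θ₂ = 2.41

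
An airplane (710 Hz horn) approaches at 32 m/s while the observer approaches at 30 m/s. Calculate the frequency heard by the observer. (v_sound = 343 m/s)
f_obs = f·(v + v_o)/(v − v_s) = 851.5 Hz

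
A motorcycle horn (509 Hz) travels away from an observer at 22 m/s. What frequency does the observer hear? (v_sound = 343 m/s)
f_obs = f·v/(v + v_s) = 478.3 Hz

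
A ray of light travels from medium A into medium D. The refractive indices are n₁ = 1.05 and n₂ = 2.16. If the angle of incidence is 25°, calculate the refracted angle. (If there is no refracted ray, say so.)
sin θ₂ = (n₁/n₂)·sin θ₁ = 0.2054 → θ₂ = 11.86°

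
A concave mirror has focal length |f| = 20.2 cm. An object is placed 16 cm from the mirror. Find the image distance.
f = +20.2 cm (concave); 1/di = 1/f − 1/do → di = -76.95 cm (virtual image, behind mirror)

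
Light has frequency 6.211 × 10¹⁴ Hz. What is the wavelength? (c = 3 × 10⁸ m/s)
λ = c/f = 483 nm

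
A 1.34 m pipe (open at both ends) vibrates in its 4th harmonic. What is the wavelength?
λₙ = 2L/n = 0.67 m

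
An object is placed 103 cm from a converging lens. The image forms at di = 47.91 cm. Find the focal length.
1/f = 1/do + 1/di → f = 32.7 cm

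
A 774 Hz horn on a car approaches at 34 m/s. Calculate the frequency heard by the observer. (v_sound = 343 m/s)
f_obs = f·v/(v − v_s) = 859.2 Hz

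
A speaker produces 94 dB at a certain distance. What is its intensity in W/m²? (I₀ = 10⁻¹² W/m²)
I = I₀·10^(β/10) = 2.51 × 10⁻³ W/m²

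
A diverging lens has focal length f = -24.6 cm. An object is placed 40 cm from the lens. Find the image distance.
1/di = 1/f − 1/do → di = -15.23 cm (virtual image)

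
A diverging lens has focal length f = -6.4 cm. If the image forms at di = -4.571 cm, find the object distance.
1/do = 1/f − 1/di → do = 15.99 cm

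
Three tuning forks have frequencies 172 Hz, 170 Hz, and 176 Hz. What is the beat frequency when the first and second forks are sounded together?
2 Hz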